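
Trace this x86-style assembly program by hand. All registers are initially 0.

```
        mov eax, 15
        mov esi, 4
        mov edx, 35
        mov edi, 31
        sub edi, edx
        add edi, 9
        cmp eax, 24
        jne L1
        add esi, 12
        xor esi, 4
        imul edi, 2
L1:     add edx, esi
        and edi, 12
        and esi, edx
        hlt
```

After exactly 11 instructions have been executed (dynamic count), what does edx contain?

39

after mov eax, 15: eax=15
after mov esi, 4: esi=4
after mov edx, 35: edx=35
after mov edi, 31: edi=31
after sub edi, edx: edi=31-35=-4
after add edi, 9: edi=(-4)+9=5
cmp eax, 24  (cmp 15,24)
jne L1: taken
after add edx, esi: edx=35+4=39
after and edi, 12: edi=5&12=4
after and esi, edx: esi=4&39=4
After step 11: edx = 39.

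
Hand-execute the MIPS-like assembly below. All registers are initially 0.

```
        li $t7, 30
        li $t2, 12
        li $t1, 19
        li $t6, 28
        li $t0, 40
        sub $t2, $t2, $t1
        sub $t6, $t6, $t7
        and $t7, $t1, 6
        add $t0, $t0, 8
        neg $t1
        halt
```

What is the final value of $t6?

li $t7, 30 → $t7=30
li $t2, 12 → $t2=12
li $t1, 19 → $t1=19
li $t6, 28 → $t6=28
li $t0, 40 → $t0=40
sub $t2, $t2, $t1 → $t2=12-19=-7
sub $t6, $t6, $t7 → $t6=28-30=-2
and $t7, $t1, 6 → $t7=19&6=2
add $t0, $t0, 8 → $t0=40+8=48
neg $t1 → $t1=-(19)=-19
halt.

-2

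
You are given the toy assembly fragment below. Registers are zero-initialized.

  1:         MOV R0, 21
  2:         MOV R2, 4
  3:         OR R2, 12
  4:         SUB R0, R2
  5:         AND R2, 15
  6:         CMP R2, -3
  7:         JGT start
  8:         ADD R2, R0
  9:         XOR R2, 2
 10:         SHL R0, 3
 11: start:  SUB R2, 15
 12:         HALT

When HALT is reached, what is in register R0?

9

R0=21
R2=4
R2=4|12=12
R0=21-12=9
R2=12&15=12
CMP R2, -3  (cmp 12,-3)
JGT start: taken
R2=12-15=-3
halt.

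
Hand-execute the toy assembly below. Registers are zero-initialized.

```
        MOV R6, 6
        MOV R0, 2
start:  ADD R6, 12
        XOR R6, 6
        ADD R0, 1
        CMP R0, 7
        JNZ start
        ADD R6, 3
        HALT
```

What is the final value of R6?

87

MOV R6, 6 → R6=6
MOV R0, 2 → R0=2
ADD R6, 12 → R6=6+12=18
XOR R6, 6 → R6=18^6=20
ADD R0, 1 → R0=2+1=3
CMP R0, 7  (cmp 3,7)
JNZ start: taken
ADD R6, 12 → R6=20+12=32
XOR R6, 6 → R6=32^6=38
ADD R0, 1 → R0=3+1=4
CMP R0, 7  (cmp 4,7)
JNZ start: taken
ADD R6, 12 → R6=38+12=50
XOR R6, 6 → R6=50^6=52
ADD R0, 1 → R0=4+1=5
CMP R0, 7  (cmp 5,7)
JNZ start: taken
ADD R6, 12 → R6=52+12=64
XOR R6, 6 → R6=64^6=70
ADD R0, 1 → R0=5+1=6
CMP R0, 7  (cmp 6,7)
JNZ start: taken
ADD R6, 12 → R6=70+12=82
XOR R6, 6 → R6=82^6=84
ADD R0, 1 → R0=6+1=7
CMP R0, 7  (cmp 7,7)
JNZ start: not taken
ADD R6, 3 → R6=84+3=87
halt.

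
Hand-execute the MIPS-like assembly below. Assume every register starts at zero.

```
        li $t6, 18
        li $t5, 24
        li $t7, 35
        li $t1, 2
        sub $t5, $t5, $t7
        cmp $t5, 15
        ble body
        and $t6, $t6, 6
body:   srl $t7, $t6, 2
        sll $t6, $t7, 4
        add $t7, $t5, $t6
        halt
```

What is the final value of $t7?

after li $t6, 18: $t6=18
after li $t5, 24: $t5=24
after li $t7, 35: $t7=35
after li $t1, 2: $t1=2
after sub $t5, $t5, $t7: $t5=24-35=-11
cmp $t5, 15  (cmp -11,15)
ble body: taken
after srl $t7, $t6, 2: $t7=18>>2=4
after sll $t6, $t7, 4: $t6=4<<4=64
after add $t7, $t5, $t6: $t7=(-11)+64=53
halt.

53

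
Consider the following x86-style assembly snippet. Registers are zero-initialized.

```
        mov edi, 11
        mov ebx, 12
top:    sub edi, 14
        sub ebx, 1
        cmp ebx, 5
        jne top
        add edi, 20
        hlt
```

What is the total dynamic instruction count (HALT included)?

after mov edi, 11: edi=11
after mov ebx, 12: ebx=12
after sub edi, 14: edi=11-14=-3
after sub ebx, 1: ebx=12-1=11
cmp ebx, 5  (cmp 11,5)
jne top: taken
after sub edi, 14: edi=(-3)-14=-17
after sub ebx, 1: ebx=11-1=10
cmp ebx, 5  (cmp 10,5)
jne top: taken
after sub edi, 14: edi=(-17)-14=-31
after sub ebx, 1: ebx=10-1=9
cmp ebx, 5  (cmp 9,5)
jne top: taken
after sub edi, 14: edi=(-31)-14=-45
after sub ebx, 1: ebx=9-1=8
cmp ebx, 5  (cmp 8,5)
jne top: taken
after sub edi, 14: edi=(-45)-14=-59
after sub ebx, 1: ebx=8-1=7
cmp ebx, 5  (cmp 7,5)
jne top: taken
after sub edi, 14: edi=(-59)-14=-73
after sub ebx, 1: ebx=7-1=6
cmp ebx, 5  (cmp 6,5)
jne top: taken
after sub edi, 14: edi=(-73)-14=-87
after sub ebx, 1: ebx=6-1=5
cmp ebx, 5  (cmp 5,5)
jne top: not taken
after add edi, 20: edi=(-87)+20=-67
halt.
Total executed instructions: 32.

32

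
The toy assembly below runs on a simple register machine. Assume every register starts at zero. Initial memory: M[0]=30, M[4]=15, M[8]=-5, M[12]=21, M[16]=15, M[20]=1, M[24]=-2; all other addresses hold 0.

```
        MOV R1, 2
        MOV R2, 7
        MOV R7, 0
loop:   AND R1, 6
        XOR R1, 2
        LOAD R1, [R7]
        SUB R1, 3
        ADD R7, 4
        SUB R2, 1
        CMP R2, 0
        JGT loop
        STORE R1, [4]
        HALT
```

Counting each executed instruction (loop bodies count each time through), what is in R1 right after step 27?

-8

MOV R1, 2 → R1=2
MOV R2, 7 → R2=7
MOV R7, 0 → R7=0
AND R1, 6 → R1=2&6=2
XOR R1, 2 → R1=2^2=0
LOAD R1, [R7] → R1=M[0]=30
SUB R1, 3 → R1=30-3=27
ADD R7, 4 → R7=0+4=4
SUB R2, 1 → R2=7-1=6
CMP R2, 0  (cmp 6,0)
JGT loop: taken
AND R1, 6 → R1=27&6=2
XOR R1, 2 → R1=2^2=0
LOAD R1, [R7] → R1=M[4]=15
SUB R1, 3 → R1=15-3=12
ADD R7, 4 → R7=4+4=8
SUB R2, 1 → R2=6-1=5
CMP R2, 0  (cmp 5,0)
JGT loop: taken
AND R1, 6 → R1=12&6=4
XOR R1, 2 → R1=4^2=6
LOAD R1, [R7] → R1=M[8]=-5
SUB R1, 3 → R1=(-5)-3=-8
ADD R7, 4 → R7=8+4=12
SUB R2, 1 → R2=5-1=4
CMP R2, 0  (cmp 4,0)
JGT loop: taken
After step 27: R1 = -8.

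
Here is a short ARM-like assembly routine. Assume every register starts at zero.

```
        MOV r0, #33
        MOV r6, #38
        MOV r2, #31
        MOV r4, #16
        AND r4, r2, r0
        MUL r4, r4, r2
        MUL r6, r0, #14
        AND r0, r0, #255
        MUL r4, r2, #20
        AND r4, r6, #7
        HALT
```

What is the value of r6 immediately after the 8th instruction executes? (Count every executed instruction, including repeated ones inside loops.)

462

after MOV r0, #33: r0=33
after MOV r6, #38: r6=38
after MOV r2, #31: r2=31
after MOV r4, #16: r4=16
after AND r4, r2, r0: r4=31&33=1
after MUL r4, r4, r2: r4=1*31=31
after MUL r6, r0, #14: r6=33*14=462
after AND r0, r0, #255: r0=33&255=33
After step 8: r6 = 462.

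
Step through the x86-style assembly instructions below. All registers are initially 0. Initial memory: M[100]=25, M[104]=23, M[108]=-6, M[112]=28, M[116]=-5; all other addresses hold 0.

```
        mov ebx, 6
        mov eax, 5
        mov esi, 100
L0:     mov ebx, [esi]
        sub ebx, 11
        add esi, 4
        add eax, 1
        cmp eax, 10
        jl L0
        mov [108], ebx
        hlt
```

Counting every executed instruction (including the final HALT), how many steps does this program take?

after mov ebx, 6: ebx=6
after mov eax, 5: eax=5
after mov esi, 100: esi=100
after mov ebx, [esi]: ebx=M[100]=25
after sub ebx, 11: ebx=25-11=14
after add esi, 4: esi=100+4=104
after add eax, 1: eax=5+1=6
cmp eax, 10  (cmp 6,10)
jl L0: taken
after mov ebx, [esi]: ebx=M[104]=23
after sub ebx, 11: ebx=23-11=12
after add esi, 4: esi=104+4=108
after add eax, 1: eax=6+1=7
cmp eax, 10  (cmp 7,10)
jl L0: taken
after mov ebx, [esi]: ebx=M[108]=-6
after sub ebx, 11: ebx=(-6)-11=-17
after add esi, 4: esi=108+4=112
after add eax, 1: eax=7+1=8
cmp eax, 10  (cmp 8,10)
jl L0: taken
after mov ebx, [esi]: ebx=M[112]=28
after sub ebx, 11: ebx=28-11=17
after add esi, 4: esi=112+4=116
after add eax, 1: eax=8+1=9
cmp eax, 10  (cmp 9,10)
jl L0: taken
after mov ebx, [esi]: ebx=M[116]=-5
after sub ebx, 11: ebx=(-5)-11=-16
after add esi, 4: esi=116+4=120
after add eax, 1: eax=9+1=10
cmp eax, 10  (cmp 10,10)
jl L0: not taken
mov [108], ebx → M[108]=-16
halt.
Total executed instructions: 35.

35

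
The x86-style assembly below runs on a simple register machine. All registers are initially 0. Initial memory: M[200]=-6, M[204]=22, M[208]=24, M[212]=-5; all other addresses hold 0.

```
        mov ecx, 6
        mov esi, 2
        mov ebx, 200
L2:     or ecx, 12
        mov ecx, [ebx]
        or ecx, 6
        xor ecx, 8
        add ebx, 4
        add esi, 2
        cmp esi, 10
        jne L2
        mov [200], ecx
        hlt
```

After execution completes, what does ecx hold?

mov ecx, 6 → ecx=6
mov esi, 2 → esi=2
mov ebx, 200 → ebx=200
or ecx, 12 → ecx=6|12=14
mov ecx, [ebx] → ecx=M[200]=-6
or ecx, 6 → ecx=(-6)|6=-2
xor ecx, 8 → ecx=(-2)^8=-10
add ebx, 4 → ebx=200+4=204
add esi, 2 → esi=2+2=4
cmp esi, 10  (cmp 4,10)
jne L2: taken
or ecx, 12 → ecx=(-10)|12=-2
mov ecx, [ebx] → ecx=M[204]=22
or ecx, 6 → ecx=22|6=22
xor ecx, 8 → ecx=22^8=30
add ebx, 4 → ebx=204+4=208
add esi, 2 → esi=4+2=6
cmp esi, 10  (cmp 6,10)
jne L2: taken
or ecx, 12 → ecx=30|12=30
mov ecx, [ebx] → ecx=M[208]=24
or ecx, 6 → ecx=24|6=30
xor ecx, 8 → ecx=30^8=22
add ebx, 4 → ebx=208+4=212
add esi, 2 → esi=6+2=8
cmp esi, 10  (cmp 8,10)
jne L2: taken
or ecx, 12 → ecx=22|12=30
mov ecx, [ebx] → ecx=M[212]=-5
or ecx, 6 → ecx=(-5)|6=-1
xor ecx, 8 → ecx=(-1)^8=-9
add ebx, 4 → ebx=212+4=216
add esi, 2 → esi=8+2=10
cmp esi, 10  (cmp 10,10)
jne L2: not taken
mov [200], ecx → M[200]=-9
halt.

-9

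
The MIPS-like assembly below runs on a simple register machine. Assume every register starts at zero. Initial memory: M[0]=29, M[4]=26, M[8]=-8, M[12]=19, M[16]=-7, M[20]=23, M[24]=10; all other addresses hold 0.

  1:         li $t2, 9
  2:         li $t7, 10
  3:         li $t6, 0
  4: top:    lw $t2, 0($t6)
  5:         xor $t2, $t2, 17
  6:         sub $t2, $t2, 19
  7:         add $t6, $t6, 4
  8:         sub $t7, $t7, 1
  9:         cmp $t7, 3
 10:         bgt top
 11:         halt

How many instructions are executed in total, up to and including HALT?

li $t2, 9 → $t2=9
li $t7, 10 → $t7=10
li $t6, 0 → $t6=0
lw $t2, 0($t6) → $t2=M[0]=29
xor $t2, $t2, 17 → $t2=29^17=12
sub $t2, $t2, 19 → $t2=12-19=-7
add $t6, $t6, 4 → $t6=0+4=4
sub $t7, $t7, 1 → $t7=10-1=9
cmp $t7, 3  (cmp 9,3)
bgt top: taken
lw $t2, 0($t6) → $t2=M[4]=26
xor $t2, $t2, 17 → $t2=26^17=11
sub $t2, $t2, 19 → $t2=11-19=-8
add $t6, $t6, 4 → $t6=4+4=8
sub $t7, $t7, 1 → $t7=9-1=8
cmp $t7, 3  (cmp 8,3)
bgt top: taken
lw $t2, 0($t6) → $t2=M[8]=-8
xor $t2, $t2, 17 → $t2=(-8)^17=-23
sub $t2, $t2, 19 → $t2=(-23)-19=-42
add $t6, $t6, 4 → $t6=8+4=12
sub $t7, $t7, 1 → $t7=8-1=7
cmp $t7, 3  (cmp 7,3)
bgt top: taken
lw $t2, 0($t6) → $t2=M[12]=19
xor $t2, $t2, 17 → $t2=19^17=2
sub $t2, $t2, 19 → $t2=2-19=-17
add $t6, $t6, 4 → $t6=12+4=16
sub $t7, $t7, 1 → $t7=7-1=6
cmp $t7, 3  (cmp 6,3)
bgt top: taken
lw $t2, 0($t6) → $t2=M[16]=-7
xor $t2, $t2, 17 → $t2=(-7)^17=-24
sub $t2, $t2, 19 → $t2=(-24)-19=-43
add $t6, $t6, 4 → $t6=16+4=20
sub $t7, $t7, 1 → $t7=6-1=5
cmp $t7, 3  (cmp 5,3)
bgt top: taken
lw $t2, 0($t6) → $t2=M[20]=23
xor $t2, $t2, 17 → $t2=23^17=6
sub $t2, $t2, 19 → $t2=6-19=-13
add $t6, $t6, 4 → $t6=20+4=24
sub $t7, $t7, 1 → $t7=5-1=4
cmp $t7, 3  (cmp 4,3)
bgt top: taken
lw $t2, 0($t6) → $t2=M[24]=10
xor $t2, $t2, 17 → $t2=10^17=27
sub $t2, $t2, 19 → $t2=27-19=8
add $t6, $t6, 4 → $t6=24+4=28
sub $t7, $t7, 1 → $t7=4-1=3
cmp $t7, 3  (cmp 3,3)
bgt top: not taken
halt.
Total executed instructions: 53.

53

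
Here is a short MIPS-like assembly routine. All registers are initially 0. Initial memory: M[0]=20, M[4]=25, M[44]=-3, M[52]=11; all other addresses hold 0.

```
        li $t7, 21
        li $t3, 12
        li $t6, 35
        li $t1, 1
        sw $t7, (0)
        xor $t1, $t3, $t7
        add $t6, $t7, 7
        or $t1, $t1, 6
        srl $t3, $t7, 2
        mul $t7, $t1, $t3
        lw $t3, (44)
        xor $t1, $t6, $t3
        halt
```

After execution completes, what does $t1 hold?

-31

$t7=21
$t3=12
$t6=35
$t1=1
sw $t7, (0) → M[0]=21
$t1=12^21=25
$t6=21+7=28
$t1=25|6=31
$t3=21>>2=5
$t7=31*5=155
$t3=M[44]=-3
$t1=28^(-3)=-31
halt.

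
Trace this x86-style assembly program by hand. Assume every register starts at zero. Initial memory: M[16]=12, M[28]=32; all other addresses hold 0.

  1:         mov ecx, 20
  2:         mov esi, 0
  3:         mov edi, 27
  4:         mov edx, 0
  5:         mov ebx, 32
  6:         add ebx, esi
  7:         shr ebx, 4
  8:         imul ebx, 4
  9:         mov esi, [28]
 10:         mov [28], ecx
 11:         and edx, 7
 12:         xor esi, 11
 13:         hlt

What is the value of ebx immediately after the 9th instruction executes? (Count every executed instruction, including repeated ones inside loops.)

8

mov ecx, 20 → ecx=20
mov esi, 0 → esi=0
mov edi, 27 → edi=27
mov edx, 0 → edx=0
mov ebx, 32 → ebx=32
add ebx, esi → ebx=32+0=32
shr ebx, 4 → ebx=32>>4=2
imul ebx, 4 → ebx=2*4=8
mov esi, [28] → esi=M[28]=32
After step 9: ebx = 8.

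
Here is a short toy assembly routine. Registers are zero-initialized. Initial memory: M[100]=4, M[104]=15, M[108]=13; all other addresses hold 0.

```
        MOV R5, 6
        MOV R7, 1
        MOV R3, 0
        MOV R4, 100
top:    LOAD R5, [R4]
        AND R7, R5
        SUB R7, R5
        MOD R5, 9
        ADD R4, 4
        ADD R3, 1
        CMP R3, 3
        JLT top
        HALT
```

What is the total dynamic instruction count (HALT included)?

29

after MOV R5, 6: R5=6
after MOV R7, 1: R7=1
after MOV R3, 0: R3=0
after MOV R4, 100: R4=100
after LOAD R5, [R4]: R5=M[100]=4
after AND R7, R5: R7=1&4=0
after SUB R7, R5: R7=0-4=-4
after MOD R5, 9: R5=4%9=4
after ADD R4, 4: R4=100+4=104
after ADD R3, 1: R3=0+1=1
CMP R3, 3  (cmp 1,3)
JLT top: taken
after LOAD R5, [R4]: R5=M[104]=15
after AND R7, R5: R7=(-4)&15=12
after SUB R7, R5: R7=12-15=-3
after MOD R5, 9: R5=15%9=6
after ADD R4, 4: R4=104+4=108
after ADD R3, 1: R3=1+1=2
CMP R3, 3  (cmp 2,3)
JLT top: taken
after LOAD R5, [R4]: R5=M[108]=13
after AND R7, R5: R7=(-3)&13=13
after SUB R7, R5: R7=13-13=0
after MOD R5, 9: R5=13%9=4
after ADD R4, 4: R4=108+4=112
after ADD R3, 1: R3=2+1=3
CMP R3, 3  (cmp 3,3)
JLT top: not taken
halt.
Total executed instructions: 29.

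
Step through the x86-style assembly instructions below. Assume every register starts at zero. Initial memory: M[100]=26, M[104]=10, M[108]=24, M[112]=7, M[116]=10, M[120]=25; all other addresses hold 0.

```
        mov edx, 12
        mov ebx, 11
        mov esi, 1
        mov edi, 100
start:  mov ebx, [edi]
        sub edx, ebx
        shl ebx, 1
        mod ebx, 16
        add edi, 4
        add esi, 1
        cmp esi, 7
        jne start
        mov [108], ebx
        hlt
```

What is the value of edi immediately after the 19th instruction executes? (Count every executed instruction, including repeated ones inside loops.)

edx=12
ebx=11
esi=1
edi=100
ebx=M[100]=26
edx=12-26=-14
ebx=26<<1=52
ebx=52%16=4
edi=100+4=104
esi=1+1=2
cmp esi, 7  (cmp 2,7)
jne start: taken
ebx=M[104]=10
edx=(-14)-10=-24
ebx=10<<1=20
ebx=20%16=4
edi=104+4=108
esi=2+1=3
cmp esi, 7  (cmp 3,7)
After step 19: edi = 108.

108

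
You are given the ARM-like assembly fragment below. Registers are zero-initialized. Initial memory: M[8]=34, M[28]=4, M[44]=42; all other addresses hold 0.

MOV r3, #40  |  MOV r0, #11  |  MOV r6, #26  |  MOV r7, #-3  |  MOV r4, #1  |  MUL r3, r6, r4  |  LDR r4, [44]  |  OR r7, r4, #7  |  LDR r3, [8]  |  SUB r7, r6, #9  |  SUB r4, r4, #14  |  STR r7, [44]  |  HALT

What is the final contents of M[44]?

after MOV r3, #40: r3=40
after MOV r0, #11: r0=11
after MOV r6, #26: r6=26
after MOV r7, #-3: r7=-3
after MOV r4, #1: r4=1
after MUL r3, r6, r4: r3=26*1=26
after LDR r4, [44]: r4=M[44]=42
after OR r7, r4, #7: r7=42|7=47
after LDR r3, [8]: r3=M[8]=34
after SUB r7, r6, #9: r7=26-9=17
after SUB r4, r4, #14: r4=42-14=28
STR r7, [44] → M[44]=17
halt.

17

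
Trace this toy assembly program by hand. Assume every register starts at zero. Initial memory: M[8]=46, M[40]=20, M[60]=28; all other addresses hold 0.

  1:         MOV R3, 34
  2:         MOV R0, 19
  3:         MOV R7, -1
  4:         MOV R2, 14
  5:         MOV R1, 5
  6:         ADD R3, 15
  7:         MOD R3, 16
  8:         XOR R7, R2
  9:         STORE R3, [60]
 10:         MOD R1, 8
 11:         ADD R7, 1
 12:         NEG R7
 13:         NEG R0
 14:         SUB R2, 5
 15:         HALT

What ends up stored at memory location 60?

MOV R3, 34 → R3=34
MOV R0, 19 → R0=19
MOV R7, -1 → R7=-1
MOV R2, 14 → R2=14
MOV R1, 5 → R1=5
ADD R3, 15 → R3=34+15=49
MOD R3, 16 → R3=49%16=1
XOR R7, R2 → R7=(-1)^14=-15
STORE R3, [60] → M[60]=1
MOD R1, 8 → R1=5%8=5
ADD R7, 1 → R7=(-15)+1=-14
NEG R7 → R7=-(-14)=14
NEG R0 → R0=-(19)=-19
SUB R2, 5 → R2=14-5=9
halt.

1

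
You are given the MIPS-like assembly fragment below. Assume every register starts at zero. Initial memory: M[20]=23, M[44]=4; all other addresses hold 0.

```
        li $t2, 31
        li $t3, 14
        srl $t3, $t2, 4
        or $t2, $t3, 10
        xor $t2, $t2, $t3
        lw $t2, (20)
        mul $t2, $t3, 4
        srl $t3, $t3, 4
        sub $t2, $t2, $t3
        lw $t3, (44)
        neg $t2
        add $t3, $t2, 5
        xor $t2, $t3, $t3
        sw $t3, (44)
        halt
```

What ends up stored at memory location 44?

$t2=31
$t3=14
$t3=31>>4=1
$t2=1|10=11
$t2=11^1=10
$t2=M[20]=23
$t2=1*4=4
$t3=1>>4=0
$t2=4-0=4
$t3=M[44]=4
$t2=-(4)=-4
$t3=(-4)+5=1
$t2=1^1=0
sw $t3, (44) → M[44]=1
halt.

1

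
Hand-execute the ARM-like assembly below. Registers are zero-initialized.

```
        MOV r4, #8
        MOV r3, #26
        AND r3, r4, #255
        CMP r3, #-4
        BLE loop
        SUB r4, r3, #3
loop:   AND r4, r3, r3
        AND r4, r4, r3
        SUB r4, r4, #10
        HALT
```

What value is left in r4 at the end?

-2

MOV r4, #8 → r4=8
MOV r3, #26 → r3=26
AND r3, r4, #255 → r3=8&255=8
CMP r3, #-4  (cmp 8,-4)
BLE loop: not taken
SUB r4, r3, #3 → r4=8-3=5
AND r4, r3, r3 → r4=8&8=8
AND r4, r4, r3 → r4=8&8=8
SUB r4, r4, #10 → r4=8-10=-2
halt.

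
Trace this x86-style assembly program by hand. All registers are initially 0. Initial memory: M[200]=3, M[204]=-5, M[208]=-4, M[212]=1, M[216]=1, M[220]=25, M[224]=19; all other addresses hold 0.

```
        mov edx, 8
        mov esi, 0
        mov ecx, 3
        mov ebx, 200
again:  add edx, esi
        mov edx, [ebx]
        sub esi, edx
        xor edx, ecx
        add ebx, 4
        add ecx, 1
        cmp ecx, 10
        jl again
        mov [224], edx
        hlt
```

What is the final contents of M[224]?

26

mov edx, 8 → edx=8
mov esi, 0 → esi=0
mov ecx, 3 → ecx=3
mov ebx, 200 → ebx=200
add edx, esi → edx=8+0=8
mov edx, [ebx] → edx=M[200]=3
sub esi, edx → esi=0-3=-3
xor edx, ecx → edx=3^3=0
add ebx, 4 → ebx=200+4=204
add ecx, 1 → ecx=3+1=4
cmp ecx, 10  (cmp 4,10)
jl again: taken
add edx, esi → edx=0+(-3)=-3
mov edx, [ebx] → edx=M[204]=-5
sub esi, edx → esi=(-3)-(-5)=2
xor edx, ecx → edx=(-5)^4=-1
add ebx, 4 → ebx=204+4=208
add ecx, 1 → ecx=4+1=5
cmp ecx, 10  (cmp 5,10)
jl again: taken
add edx, esi → edx=(-1)+2=1
mov edx, [ebx] → edx=M[208]=-4
sub esi, edx → esi=2-(-4)=6
xor edx, ecx → edx=(-4)^5=-7
add ebx, 4 → ebx=208+4=212
add ecx, 1 → ecx=5+1=6
cmp ecx, 10  (cmp 6,10)
jl again: taken
add edx, esi → edx=(-7)+6=-1
mov edx, [ebx] → edx=M[212]=1
sub esi, edx → esi=6-1=5
xor edx, ecx → edx=1^6=7
add ebx, 4 → ebx=212+4=216
add ecx, 1 → ecx=6+1=7
cmp ecx, 10  (cmp 7,10)
jl again: taken
add edx, esi → edx=7+5=12
mov edx, [ebx] → edx=M[216]=1
sub esi, edx → esi=5-1=4
xor edx, ecx → edx=1^7=6
add ebx, 4 → ebx=216+4=220
add ecx, 1 → ecx=7+1=8
cmp ecx, 10  (cmp 8,10)
jl again: taken
add edx, esi → edx=6+4=10
mov edx, [ebx] → edx=M[220]=25
sub esi, edx → esi=4-25=-21
xor edx, ecx → edx=25^8=17
add ebx, 4 → ebx=220+4=224
add ecx, 1 → ecx=8+1=9
cmp ecx, 10  (cmp 9,10)
jl again: taken
add edx, esi → edx=17+(-21)=-4
mov edx, [ebx] → edx=M[224]=19
sub esi, edx → esi=(-21)-19=-40
xor edx, ecx → edx=19^9=26
add ebx, 4 → ebx=224+4=228
add ecx, 1 → ecx=9+1=10
cmp ecx, 10  (cmp 10,10)
jl again: not taken
mov [224], edx → M[224]=26
halt.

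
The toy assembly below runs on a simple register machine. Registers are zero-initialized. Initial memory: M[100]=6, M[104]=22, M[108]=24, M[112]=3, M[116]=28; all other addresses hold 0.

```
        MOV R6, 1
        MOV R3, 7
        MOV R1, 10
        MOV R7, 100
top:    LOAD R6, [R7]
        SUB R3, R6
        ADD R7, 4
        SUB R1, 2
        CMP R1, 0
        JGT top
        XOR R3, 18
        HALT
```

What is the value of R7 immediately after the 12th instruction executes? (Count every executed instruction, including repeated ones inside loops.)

R6=1
R3=7
R1=10
R7=100
R6=M[100]=6
R3=7-6=1
R7=100+4=104
R1=10-2=8
CMP R1, 0  (cmp 8,0)
JGT top: taken
R6=M[104]=22
R3=1-22=-21
After step 12: R7 = 104.

104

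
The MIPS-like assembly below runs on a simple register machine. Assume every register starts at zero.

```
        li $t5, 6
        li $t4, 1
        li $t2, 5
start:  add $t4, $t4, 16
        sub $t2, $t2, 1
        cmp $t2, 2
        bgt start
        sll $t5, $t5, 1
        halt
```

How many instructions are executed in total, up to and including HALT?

17

after li $t5, 6: $t5=6
after li $t4, 1: $t4=1
after li $t2, 5: $t2=5
after add $t4, $t4, 16: $t4=1+16=17
after sub $t2, $t2, 1: $t2=5-1=4
cmp $t2, 2  (cmp 4,2)
bgt start: taken
after add $t4, $t4, 16: $t4=17+16=33
after sub $t2, $t2, 1: $t2=4-1=3
cmp $t2, 2  (cmp 3,2)
bgt start: taken
after add $t4, $t4, 16: $t4=33+16=49
after sub $t2, $t2, 1: $t2=3-1=2
cmp $t2, 2  (cmp 2,2)
bgt start: not taken
after sll $t5, $t5, 1: $t5=6<<1=12
halt.
Total executed instructions: 17.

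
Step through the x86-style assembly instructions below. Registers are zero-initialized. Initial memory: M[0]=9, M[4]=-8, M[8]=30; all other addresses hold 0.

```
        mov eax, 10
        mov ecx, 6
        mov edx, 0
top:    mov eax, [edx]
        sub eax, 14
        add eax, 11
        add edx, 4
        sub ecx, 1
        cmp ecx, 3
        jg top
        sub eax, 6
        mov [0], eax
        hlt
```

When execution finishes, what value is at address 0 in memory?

eax=10
ecx=6
edx=0
eax=M[0]=9
eax=9-14=-5
eax=(-5)+11=6
edx=0+4=4
ecx=6-1=5
cmp ecx, 3  (cmp 5,3)
jg top: taken
eax=M[4]=-8
eax=(-8)-14=-22
eax=(-22)+11=-11
edx=4+4=8
ecx=5-1=4
cmp ecx, 3  (cmp 4,3)
jg top: taken
eax=M[8]=30
eax=30-14=16
eax=16+11=27
edx=8+4=12
ecx=4-1=3
cmp ecx, 3  (cmp 3,3)
jg top: not taken
eax=27-6=21
mov [0], eax → M[0]=21
halt.

21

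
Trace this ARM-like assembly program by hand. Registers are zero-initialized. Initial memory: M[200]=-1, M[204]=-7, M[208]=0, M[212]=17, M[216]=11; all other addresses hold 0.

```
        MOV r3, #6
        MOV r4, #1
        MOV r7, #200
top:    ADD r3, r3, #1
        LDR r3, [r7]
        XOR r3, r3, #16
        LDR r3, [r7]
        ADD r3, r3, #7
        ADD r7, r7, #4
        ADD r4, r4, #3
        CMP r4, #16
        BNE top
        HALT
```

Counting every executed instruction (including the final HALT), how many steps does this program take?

49

MOV r3, #6 → r3=6
MOV r4, #1 → r4=1
MOV r7, #200 → r7=200
ADD r3, r3, #1 → r3=6+1=7
LDR r3, [r7] → r3=M[200]=-1
XOR r3, r3, #16 → r3=(-1)^16=-17
LDR r3, [r7] → r3=M[200]=-1
ADD r3, r3, #7 → r3=(-1)+7=6
ADD r7, r7, #4 → r7=200+4=204
ADD r4, r4, #3 → r4=1+3=4
CMP r4, #16  (cmp 4,16)
BNE top: taken
ADD r3, r3, #1 → r3=6+1=7
LDR r3, [r7] → r3=M[204]=-7
XOR r3, r3, #16 → r3=(-7)^16=-23
LDR r3, [r7] → r3=M[204]=-7
ADD r3, r3, #7 → r3=(-7)+7=0
ADD r7, r7, #4 → r7=204+4=208
ADD r4, r4, #3 → r4=4+3=7
CMP r4, #16  (cmp 7,16)
BNE top: taken
ADD r3, r3, #1 → r3=0+1=1
LDR r3, [r7] → r3=M[208]=0
XOR r3, r3, #16 → r3=0^16=16
LDR r3, [r7] → r3=M[208]=0
ADD r3, r3, #7 → r3=0+7=7
ADD r7, r7, #4 → r7=208+4=212
ADD r4, r4, #3 → r4=7+3=10
CMP r4, #16  (cmp 10,16)
BNE top: taken
ADD r3, r3, #1 → r3=7+1=8
LDR r3, [r7] → r3=M[212]=17
XOR r3, r3, #16 → r3=17^16=1
LDR r3, [r7] → r3=M[212]=17
ADD r3, r3, #7 → r3=17+7=24
ADD r7, r7, #4 → r7=212+4=216
ADD r4, r4, #3 → r4=10+3=13
CMP r4, #16  (cmp 13,16)
BNE top: taken
ADD r3, r3, #1 → r3=24+1=25
LDR r3, [r7] → r3=M[216]=11
XOR r3, r3, #16 → r3=11^16=27
LDR r3, [r7] → r3=M[216]=11
ADD r3, r3, #7 → r3=11+7=18
ADD r7, r7, #4 → r7=216+4=220
ADD r4, r4, #3 → r4=13+3=16
CMP r4, #16  (cmp 16,16)
BNE top: not taken
halt.
Total executed instructions: 49.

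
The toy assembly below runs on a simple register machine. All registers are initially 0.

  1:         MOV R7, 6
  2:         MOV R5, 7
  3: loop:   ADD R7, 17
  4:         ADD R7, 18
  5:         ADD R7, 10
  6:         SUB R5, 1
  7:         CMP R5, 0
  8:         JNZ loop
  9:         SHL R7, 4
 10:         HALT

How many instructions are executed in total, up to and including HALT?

MOV R7, 6 → R7=6
MOV R5, 7 → R5=7
ADD R7, 17 → R7=6+17=23
ADD R7, 18 → R7=23+18=41
ADD R7, 10 → R7=41+10=51
SUB R5, 1 → R5=7-1=6
CMP R5, 0  (cmp 6,0)
JNZ loop: taken
ADD R7, 17 → R7=51+17=68
ADD R7, 18 → R7=68+18=86
ADD R7, 10 → R7=86+10=96
SUB R5, 1 → R5=6-1=5
CMP R5, 0  (cmp 5,0)
JNZ loop: taken
ADD R7, 17 → R7=96+17=113
ADD R7, 18 → R7=113+18=131
ADD R7, 10 → R7=131+10=141
SUB R5, 1 → R5=5-1=4
CMP R5, 0  (cmp 4,0)
JNZ loop: taken
ADD R7, 17 → R7=141+17=158
ADD R7, 18 → R7=158+18=176
ADD R7, 10 → R7=176+10=186
SUB R5, 1 → R5=4-1=3
CMP R5, 0  (cmp 3,0)
JNZ loop: taken
ADD R7, 17 → R7=186+17=203
ADD R7, 18 → R7=203+18=221
ADD R7, 10 → R7=221+10=231
SUB R5, 1 → R5=3-1=2
CMP R5, 0  (cmp 2,0)
JNZ loop: taken
ADD R7, 17 → R7=231+17=248
ADD R7, 18 → R7=248+18=266
ADD R7, 10 → R7=266+10=276
SUB R5, 1 → R5=2-1=1
CMP R5, 0  (cmp 1,0)
JNZ loop: taken
ADD R7, 17 → R7=276+17=293
ADD R7, 18 → R7=293+18=311
ADD R7, 10 → R7=311+10=321
SUB R5, 1 → R5=1-1=0
CMP R5, 0  (cmp 0,0)
JNZ loop: not taken
SHL R7, 4 → R7=321<<4=5136
halt.
Total executed instructions: 46.

46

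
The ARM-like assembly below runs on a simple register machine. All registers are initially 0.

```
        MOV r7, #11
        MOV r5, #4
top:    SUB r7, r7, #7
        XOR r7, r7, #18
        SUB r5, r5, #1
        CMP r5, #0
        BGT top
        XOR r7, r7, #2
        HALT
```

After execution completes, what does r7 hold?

after MOV r7, #11: r7=11
after MOV r5, #4: r5=4
after SUB r7, r7, #7: r7=11-7=4
after XOR r7, r7, #18: r7=4^18=22
after SUB r5, r5, #1: r5=4-1=3
CMP r5, #0  (cmp 3,0)
BGT top: taken
after SUB r7, r7, #7: r7=22-7=15
after XOR r7, r7, #18: r7=15^18=29
after SUB r5, r5, #1: r5=3-1=2
CMP r5, #0  (cmp 2,0)
BGT top: taken
after SUB r7, r7, #7: r7=29-7=22
after XOR r7, r7, #18: r7=22^18=4
after SUB r5, r5, #1: r5=2-1=1
CMP r5, #0  (cmp 1,0)
BGT top: taken
after SUB r7, r7, #7: r7=4-7=-3
after XOR r7, r7, #18: r7=(-3)^18=-17
after SUB r5, r5, #1: r5=1-1=0
CMP r5, #0  (cmp 0,0)
BGT top: not taken
after XOR r7, r7, #2: r7=(-17)^2=-19
halt.

-19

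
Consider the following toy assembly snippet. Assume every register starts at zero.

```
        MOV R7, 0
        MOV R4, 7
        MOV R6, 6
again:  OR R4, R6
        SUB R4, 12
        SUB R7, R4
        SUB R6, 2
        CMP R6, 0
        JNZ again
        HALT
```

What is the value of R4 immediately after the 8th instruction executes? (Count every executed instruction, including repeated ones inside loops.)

MOV R7, 0 → R7=0
MOV R4, 7 → R4=7
MOV R6, 6 → R6=6
OR R4, R6 → R4=7|6=7
SUB R4, 12 → R4=7-12=-5
SUB R7, R4 → R7=0-(-5)=5
SUB R6, 2 → R6=6-2=4
CMP R6, 0  (cmp 4,0)
After step 8: R4 = -5.

-5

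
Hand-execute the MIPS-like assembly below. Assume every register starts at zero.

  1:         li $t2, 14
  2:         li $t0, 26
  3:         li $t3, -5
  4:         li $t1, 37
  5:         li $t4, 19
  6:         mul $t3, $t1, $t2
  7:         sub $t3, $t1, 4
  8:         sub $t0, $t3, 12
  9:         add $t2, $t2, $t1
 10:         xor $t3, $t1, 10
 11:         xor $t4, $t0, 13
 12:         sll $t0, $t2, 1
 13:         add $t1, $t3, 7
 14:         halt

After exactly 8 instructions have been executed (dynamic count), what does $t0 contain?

21

li $t2, 14 → $t2=14
li $t0, 26 → $t0=26
li $t3, -5 → $t3=-5
li $t1, 37 → $t1=37
li $t4, 19 → $t4=19
mul $t3, $t1, $t2 → $t3=37*14=518
sub $t3, $t1, 4 → $t3=37-4=33
sub $t0, $t3, 12 → $t0=33-12=21
After step 8: $t0 = 21.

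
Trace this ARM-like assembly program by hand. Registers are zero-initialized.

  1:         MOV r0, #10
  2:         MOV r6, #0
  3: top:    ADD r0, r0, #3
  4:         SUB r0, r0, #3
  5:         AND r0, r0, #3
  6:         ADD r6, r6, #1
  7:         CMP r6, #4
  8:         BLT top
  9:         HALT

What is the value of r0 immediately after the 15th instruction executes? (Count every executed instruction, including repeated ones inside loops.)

MOV r0, #10 → r0=10
MOV r6, #0 → r6=0
ADD r0, r0, #3 → r0=10+3=13
SUB r0, r0, #3 → r0=13-3=10
AND r0, r0, #3 → r0=10&3=2
ADD r6, r6, #1 → r6=0+1=1
CMP r6, #4  (cmp 1,4)
BLT top: taken
ADD r0, r0, #3 → r0=2+3=5
SUB r0, r0, #3 → r0=5-3=2
AND r0, r0, #3 → r0=2&3=2
ADD r6, r6, #1 → r6=1+1=2
CMP r6, #4  (cmp 2,4)
BLT top: taken
ADD r0, r0, #3 → r0=2+3=5
After step 15: r0 = 5.

5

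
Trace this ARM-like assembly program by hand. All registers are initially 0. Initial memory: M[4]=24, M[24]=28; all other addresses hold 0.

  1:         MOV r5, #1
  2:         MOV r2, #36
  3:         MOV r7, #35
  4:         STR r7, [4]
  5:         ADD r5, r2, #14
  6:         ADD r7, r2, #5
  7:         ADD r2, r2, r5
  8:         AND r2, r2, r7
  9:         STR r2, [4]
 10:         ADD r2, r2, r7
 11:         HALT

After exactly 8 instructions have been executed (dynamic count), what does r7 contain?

MOV r5, #1 → r5=1
MOV r2, #36 → r2=36
MOV r7, #35 → r7=35
STR r7, [4] → M[4]=35
ADD r5, r2, #14 → r5=36+14=50
ADD r7, r2, #5 → r7=36+5=41
ADD r2, r2, r5 → r2=36+50=86
AND r2, r2, r7 → r2=86&41=0
After step 8: r7 = 41.

41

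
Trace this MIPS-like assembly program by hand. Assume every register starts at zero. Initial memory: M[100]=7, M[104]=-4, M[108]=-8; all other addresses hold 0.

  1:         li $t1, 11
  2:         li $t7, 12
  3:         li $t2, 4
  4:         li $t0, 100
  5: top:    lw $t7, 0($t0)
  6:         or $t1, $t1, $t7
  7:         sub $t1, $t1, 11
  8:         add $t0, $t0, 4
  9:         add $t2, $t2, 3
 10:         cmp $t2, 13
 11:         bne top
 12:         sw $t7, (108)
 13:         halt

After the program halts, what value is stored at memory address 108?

-8

li $t1, 11 → $t1=11
li $t7, 12 → $t7=12
li $t2, 4 → $t2=4
li $t0, 100 → $t0=100
lw $t7, 0($t0) → $t7=M[100]=7
or $t1, $t1, $t7 → $t1=11|7=15
sub $t1, $t1, 11 → $t1=15-11=4
add $t0, $t0, 4 → $t0=100+4=104
add $t2, $t2, 3 → $t2=4+3=7
cmp $t2, 13  (cmp 7,13)
bne top: taken
lw $t7, 0($t0) → $t7=M[104]=-4
or $t1, $t1, $t7 → $t1=4|(-4)=-4
sub $t1, $t1, 11 → $t1=(-4)-11=-15
add $t0, $t0, 4 → $t0=104+4=108
add $t2, $t2, 3 → $t2=7+3=10
cmp $t2, 13  (cmp 10,13)
bne top: taken
lw $t7, 0($t0) → $t7=M[108]=-8
or $t1, $t1, $t7 → $t1=(-15)|(-8)=-7
sub $t1, $t1, 11 → $t1=(-7)-11=-18
add $t0, $t0, 4 → $t0=108+4=112
add $t2, $t2, 3 → $t2=10+3=13
cmp $t2, 13  (cmp 13,13)
bne top: not taken
sw $t7, (108) → M[108]=-8
halt.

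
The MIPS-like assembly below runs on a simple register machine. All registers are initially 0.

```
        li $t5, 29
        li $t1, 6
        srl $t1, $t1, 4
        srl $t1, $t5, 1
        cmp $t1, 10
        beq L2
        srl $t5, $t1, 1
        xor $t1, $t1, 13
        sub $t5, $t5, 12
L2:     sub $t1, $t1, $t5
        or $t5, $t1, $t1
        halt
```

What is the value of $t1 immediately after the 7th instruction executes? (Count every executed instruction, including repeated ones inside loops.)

li $t5, 29 → $t5=29
li $t1, 6 → $t1=6
srl $t1, $t1, 4 → $t1=6>>4=0
srl $t1, $t5, 1 → $t1=29>>1=14
cmp $t1, 10  (cmp 14,10)
beq L2: not taken
srl $t5, $t1, 1 → $t5=14>>1=7
After step 7: $t1 = 14.

14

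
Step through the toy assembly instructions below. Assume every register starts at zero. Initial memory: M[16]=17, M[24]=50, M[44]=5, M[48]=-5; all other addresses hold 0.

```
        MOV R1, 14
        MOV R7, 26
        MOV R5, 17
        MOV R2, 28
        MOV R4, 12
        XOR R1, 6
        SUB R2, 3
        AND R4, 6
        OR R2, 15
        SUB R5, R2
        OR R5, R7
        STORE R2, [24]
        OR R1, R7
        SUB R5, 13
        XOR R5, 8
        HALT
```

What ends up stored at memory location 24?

31

MOV R1, 14 → R1=14
MOV R7, 26 → R7=26
MOV R5, 17 → R5=17
MOV R2, 28 → R2=28
MOV R4, 12 → R4=12
XOR R1, 6 → R1=14^6=8
SUB R2, 3 → R2=28-3=25
AND R4, 6 → R4=12&6=4
OR R2, 15 → R2=25|15=31
SUB R5, R2 → R5=17-31=-14
OR R5, R7 → R5=(-14)|26=-6
STORE R2, [24] → M[24]=31
OR R1, R7 → R1=8|26=26
SUB R5, 13 → R5=(-6)-13=-19
XOR R5, 8 → R5=(-19)^8=-27
halt.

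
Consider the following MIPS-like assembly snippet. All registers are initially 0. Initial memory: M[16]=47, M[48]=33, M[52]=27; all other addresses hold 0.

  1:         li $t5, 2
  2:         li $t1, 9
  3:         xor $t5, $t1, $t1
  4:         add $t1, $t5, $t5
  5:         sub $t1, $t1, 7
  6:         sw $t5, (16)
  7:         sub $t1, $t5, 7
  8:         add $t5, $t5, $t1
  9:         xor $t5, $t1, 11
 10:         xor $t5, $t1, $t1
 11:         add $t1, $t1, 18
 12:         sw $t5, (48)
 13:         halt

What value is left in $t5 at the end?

0

after li $t5, 2: $t5=2
after li $t1, 9: $t1=9
after xor $t5, $t1, $t1: $t5=9^9=0
after add $t1, $t5, $t5: $t1=0+0=0
after sub $t1, $t1, 7: $t1=0-7=-7
sw $t5, (16) → M[16]=0
after sub $t1, $t5, 7: $t1=0-7=-7
after add $t5, $t5, $t1: $t5=0+(-7)=-7
after xor $t5, $t1, 11: $t5=(-7)^11=-14
after xor $t5, $t1, $t1: $t5=(-7)^(-7)=0
after add $t1, $t1, 18: $t1=(-7)+18=11
sw $t5, (48) → M[48]=0
halt.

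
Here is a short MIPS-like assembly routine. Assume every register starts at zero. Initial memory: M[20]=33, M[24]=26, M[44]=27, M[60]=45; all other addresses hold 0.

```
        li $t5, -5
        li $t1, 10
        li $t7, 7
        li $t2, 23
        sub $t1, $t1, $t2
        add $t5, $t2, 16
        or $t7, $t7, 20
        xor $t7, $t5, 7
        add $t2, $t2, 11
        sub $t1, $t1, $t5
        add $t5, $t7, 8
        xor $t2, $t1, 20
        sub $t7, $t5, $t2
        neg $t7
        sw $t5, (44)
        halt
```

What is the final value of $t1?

-52

after li $t5, -5: $t5=-5
after li $t1, 10: $t1=10
after li $t7, 7: $t7=7
after li $t2, 23: $t2=23
after sub $t1, $t1, $t2: $t1=10-23=-13
after add $t5, $t2, 16: $t5=23+16=39
after or $t7, $t7, 20: $t7=7|20=23
after xor $t7, $t5, 7: $t7=39^7=32
after add $t2, $t2, 11: $t2=23+11=34
after sub $t1, $t1, $t5: $t1=(-13)-39=-52
after add $t5, $t7, 8: $t5=32+8=40
after xor $t2, $t1, 20: $t2=(-52)^20=-40
after sub $t7, $t5, $t2: $t7=40-(-40)=80
after neg $t7: $t7=-(80)=-80
sw $t5, (44) → M[44]=40
halt.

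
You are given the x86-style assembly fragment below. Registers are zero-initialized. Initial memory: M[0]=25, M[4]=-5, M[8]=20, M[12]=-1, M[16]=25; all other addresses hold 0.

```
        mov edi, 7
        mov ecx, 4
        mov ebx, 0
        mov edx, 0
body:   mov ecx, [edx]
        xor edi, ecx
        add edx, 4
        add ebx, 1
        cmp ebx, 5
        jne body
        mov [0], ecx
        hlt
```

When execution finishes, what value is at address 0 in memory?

mov edi, 7 → edi=7
mov ecx, 4 → ecx=4
mov ebx, 0 → ebx=0
mov edx, 0 → edx=0
mov ecx, [edx] → ecx=M[0]=25
xor edi, ecx → edi=7^25=30
add edx, 4 → edx=0+4=4
add ebx, 1 → ebx=0+1=1
cmp ebx, 5  (cmp 1,5)
jne body: taken
mov ecx, [edx] → ecx=M[4]=-5
xor edi, ecx → edi=30^(-5)=-27
add edx, 4 → edx=4+4=8
add ebx, 1 → ebx=1+1=2
cmp ebx, 5  (cmp 2,5)
jne body: taken
mov ecx, [edx] → ecx=M[8]=20
xor edi, ecx → edi=(-27)^20=-15
add edx, 4 → edx=8+4=12
add ebx, 1 → ebx=2+1=3
cmp ebx, 5  (cmp 3,5)
jne body: taken
mov ecx, [edx] → ecx=M[12]=-1
xor edi, ecx → edi=(-15)^(-1)=14
add edx, 4 → edx=12+4=16
add ebx, 1 → ebx=3+1=4
cmp ebx, 5  (cmp 4,5)
jne body: taken
mov ecx, [edx] → ecx=M[16]=25
xor edi, ecx → edi=14^25=23
add edx, 4 → edx=16+4=20
add ebx, 1 → ebx=4+1=5
cmp ebx, 5  (cmp 5,5)
jne body: not taken
mov [0], ecx → M[0]=25
halt.

25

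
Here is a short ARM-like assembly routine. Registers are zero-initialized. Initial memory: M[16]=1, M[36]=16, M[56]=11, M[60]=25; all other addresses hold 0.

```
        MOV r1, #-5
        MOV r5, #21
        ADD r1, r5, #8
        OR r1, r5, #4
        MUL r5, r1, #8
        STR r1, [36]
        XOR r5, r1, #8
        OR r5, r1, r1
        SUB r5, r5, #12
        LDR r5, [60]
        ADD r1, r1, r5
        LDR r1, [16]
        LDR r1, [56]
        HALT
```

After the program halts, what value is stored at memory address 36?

21

r1=-5
r5=21
r1=21+8=29
r1=21|4=21
r5=21*8=168
STR r1, [36] → M[36]=21
r5=21^8=29
r5=21|21=21
r5=21-12=9
r5=M[60]=25
r1=21+25=46
r1=M[16]=1
r1=M[56]=11
halt.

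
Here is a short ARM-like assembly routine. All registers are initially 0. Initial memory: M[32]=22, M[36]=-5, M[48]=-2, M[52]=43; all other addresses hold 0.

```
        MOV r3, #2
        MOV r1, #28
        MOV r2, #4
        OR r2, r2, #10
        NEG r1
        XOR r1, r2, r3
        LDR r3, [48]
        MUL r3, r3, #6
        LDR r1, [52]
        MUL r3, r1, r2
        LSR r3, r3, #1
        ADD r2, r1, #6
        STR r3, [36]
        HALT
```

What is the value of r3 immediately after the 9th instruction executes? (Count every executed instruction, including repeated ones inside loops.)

MOV r3, #2 → r3=2
MOV r1, #28 → r1=28
MOV r2, #4 → r2=4
OR r2, r2, #10 → r2=4|10=14
NEG r1 → r1=-(28)=-28
XOR r1, r2, r3 → r1=14^2=12
LDR r3, [48] → r3=M[48]=-2
MUL r3, r3, #6 → r3=(-2)*6=-12
LDR r1, [52] → r1=M[52]=43
After step 9: r3 = -12.

-12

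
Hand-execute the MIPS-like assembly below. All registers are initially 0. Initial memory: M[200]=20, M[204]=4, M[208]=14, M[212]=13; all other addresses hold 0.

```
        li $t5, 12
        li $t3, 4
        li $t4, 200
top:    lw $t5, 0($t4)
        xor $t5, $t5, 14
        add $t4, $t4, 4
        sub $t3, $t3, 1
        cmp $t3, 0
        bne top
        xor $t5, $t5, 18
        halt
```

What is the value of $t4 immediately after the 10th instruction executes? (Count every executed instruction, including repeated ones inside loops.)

after li $t5, 12: $t5=12
after li $t3, 4: $t3=4
after li $t4, 200: $t4=200
after lw $t5, 0($t4): $t5=M[200]=20
after xor $t5, $t5, 14: $t5=20^14=26
after add $t4, $t4, 4: $t4=200+4=204
after sub $t3, $t3, 1: $t3=4-1=3
cmp $t3, 0  (cmp 3,0)
bne top: taken
after lw $t5, 0($t4): $t5=M[204]=4
After step 10: $t4 = 204.

204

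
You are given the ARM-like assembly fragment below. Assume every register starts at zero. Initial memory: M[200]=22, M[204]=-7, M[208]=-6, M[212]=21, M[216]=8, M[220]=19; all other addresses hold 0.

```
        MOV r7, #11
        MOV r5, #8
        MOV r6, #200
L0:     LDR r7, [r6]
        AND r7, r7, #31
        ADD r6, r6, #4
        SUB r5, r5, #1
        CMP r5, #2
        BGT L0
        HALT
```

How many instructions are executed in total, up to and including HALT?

MOV r7, #11 → r7=11
MOV r5, #8 → r5=8
MOV r6, #200 → r6=200
LDR r7, [r6] → r7=M[200]=22
AND r7, r7, #31 → r7=22&31=22
ADD r6, r6, #4 → r6=200+4=204
SUB r5, r5, #1 → r5=8-1=7
CMP r5, #2  (cmp 7,2)
BGT L0: taken
LDR r7, [r6] → r7=M[204]=-7
AND r7, r7, #31 → r7=(-7)&31=25
ADD r6, r6, #4 → r6=204+4=208
SUB r5, r5, #1 → r5=7-1=6
CMP r5, #2  (cmp 6,2)
BGT L0: taken
LDR r7, [r6] → r7=M[208]=-6
AND r7, r7, #31 → r7=(-6)&31=26
ADD r6, r6, #4 → r6=208+4=212
SUB r5, r5, #1 → r5=6-1=5
CMP r5, #2  (cmp 5,2)
BGT L0: taken
LDR r7, [r6] → r7=M[212]=21
AND r7, r7, #31 → r7=21&31=21
ADD r6, r6, #4 → r6=212+4=216
SUB r5, r5, #1 → r5=5-1=4
CMP r5, #2  (cmp 4,2)
BGT L0: taken
LDR r7, [r6] → r7=M[216]=8
AND r7, r7, #31 → r7=8&31=8
ADD r6, r6, #4 → r6=216+4=220
SUB r5, r5, #1 → r5=4-1=3
CMP r5, #2  (cmp 3,2)
BGT L0: taken
LDR r7, [r6] → r7=M[220]=19
AND r7, r7, #31 → r7=19&31=19
ADD r6, r6, #4 → r6=220+4=224
SUB r5, r5, #1 → r5=3-1=2
CMP r5, #2  (cmp 2,2)
BGT L0: not taken
halt.
Total executed instructions: 40.

40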